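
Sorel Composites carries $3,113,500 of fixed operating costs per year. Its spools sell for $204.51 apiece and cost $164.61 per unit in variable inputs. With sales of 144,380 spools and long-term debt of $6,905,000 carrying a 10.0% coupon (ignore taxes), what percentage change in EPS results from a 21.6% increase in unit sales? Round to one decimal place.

Contribution at this volume is 144,380 × $39.90 = $5,760,762.00.
EBIT = $5,760,762.00 − $3,113,500 = $2,647,262.00.
After interest of $690,500.00, pre-tax earnings = $1,956,762.00.
DCL = total CM / (EBIT − I) = $5,760,762.00 / $1,956,762.00 = 2.9440.
%ΔEPS = DCL × %ΔSales = 2.9440 × +21.6% = +63.6%.

+63.6%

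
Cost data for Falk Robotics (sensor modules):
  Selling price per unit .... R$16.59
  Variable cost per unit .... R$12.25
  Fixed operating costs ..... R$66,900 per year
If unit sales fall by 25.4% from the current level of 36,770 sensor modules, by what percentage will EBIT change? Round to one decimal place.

-43.7%

Contribution at this volume is 36,770 × R$4.34 = R$159,581.80.
Operating income = contribution − fixed costs = R$159,581.80 − R$66,900 = R$92,681.80.
DOL = contribution ÷ EBIT = R$159,581.80 ÷ R$92,681.80 = 1.7218.
Operating income changes by 1.7218 × -25.4% = -43.7%.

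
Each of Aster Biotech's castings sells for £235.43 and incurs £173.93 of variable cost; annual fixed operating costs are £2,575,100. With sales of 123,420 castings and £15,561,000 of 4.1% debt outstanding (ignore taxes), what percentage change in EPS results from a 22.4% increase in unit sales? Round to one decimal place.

+38.8%

Total contribution margin = 123,420 × £61.50 = £7,590,330.00.
EBIT = £7,590,330.00 − £2,575,100 = £5,015,230.00.
After interest of £638,001.00, pre-tax earnings = £4,377,229.00.
Degree of combined leverage = contribution ÷ (EBIT − I) = £7,590,330.00 ÷ £4,377,229.00 = 1.7340.
EPS therefore changes by 1.7340 × (+22.4%) = +38.8%.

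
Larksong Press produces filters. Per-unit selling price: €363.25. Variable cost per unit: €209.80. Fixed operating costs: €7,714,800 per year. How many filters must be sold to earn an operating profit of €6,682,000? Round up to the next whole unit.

93,821 filters

Contribution margin per unit = €363.25 − €209.80 = €153.45.
Units = (FC + target) / CM = (€7,714,800 + €6,682,000) / €153.45 = 93,820.79, so 93,821 filters.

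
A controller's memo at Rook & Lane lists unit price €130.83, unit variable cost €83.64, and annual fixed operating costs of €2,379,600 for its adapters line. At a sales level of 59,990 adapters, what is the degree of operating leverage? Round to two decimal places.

At 59,990 units, contribution = 59,990 × €47.19 = €2,830,928.10.
Subtracting fixed costs: EBIT = €2,830,928.10 − €2,379,600 = €451,328.10.
So DOL = total CM / EBIT = €2,830,928.10 / €451,328.10 = 6.2724.

6.27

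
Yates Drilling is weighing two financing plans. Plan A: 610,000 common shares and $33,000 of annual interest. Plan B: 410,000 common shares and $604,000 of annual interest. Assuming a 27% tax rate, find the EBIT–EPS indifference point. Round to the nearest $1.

$1,774,550

At indifference, (EBIT − 33,000)(1 − t)/610,000 = (EBIT − 604,000)(1 − t)/410,000.
Cancelling (1 − t) and cross-multiplying: 410,000·(EBIT − 33,000) = 610,000·(EBIT − 604,000).
Solving, EBIT = (604,000·610,000 − 33,000·410,000) / (610,000 − 410,000) = 354,910,000,000 / 200,000 = 1,774,550.00.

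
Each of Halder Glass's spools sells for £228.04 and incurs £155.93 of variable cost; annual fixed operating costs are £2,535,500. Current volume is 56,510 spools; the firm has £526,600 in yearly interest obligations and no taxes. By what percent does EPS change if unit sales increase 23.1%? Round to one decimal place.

+92.9%

Contribution at this volume is 56,510 × £72.11 = £4,074,936.10.
Subtracting fixed costs: EBIT = £4,074,936.10 − £2,535,500 = £1,539,436.10.
After interest of £526,600.00, pre-tax earnings = £1,012,836.10.
Degree of combined leverage = contribution ÷ (EBIT − I) = £4,074,936.10 ÷ £1,012,836.10 = 4.0233.
EPS therefore changes by 4.0233 × (+23.1%) = +92.9%.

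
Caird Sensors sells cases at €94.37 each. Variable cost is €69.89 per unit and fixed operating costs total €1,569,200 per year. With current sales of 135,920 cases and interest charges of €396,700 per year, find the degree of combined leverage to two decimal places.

Contribution at this volume is 135,920 × €24.48 = €3,327,321.60.
Subtracting fixed costs: EBIT = €3,327,321.60 − €1,569,200 = €1,758,121.60. Interest = €396,700.00.
DOL = €3,327,321.60 ÷ €1,758,121.60 = 1.8925; DFL = €1,758,121.60 ÷ €1,361,421.60 = 1.2914.
Combined leverage = 1.8925 × 1.2914 = 2.4440.

2.44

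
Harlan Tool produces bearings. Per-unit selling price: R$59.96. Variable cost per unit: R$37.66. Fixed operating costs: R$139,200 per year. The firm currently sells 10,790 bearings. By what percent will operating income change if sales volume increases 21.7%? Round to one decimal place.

Contribution at this volume is 10,790 × R$22.30 = R$240,617.00.
EBIT = R$240,617.00 − R$139,200 = R$101,417.00.
DOL = contribution ÷ EBIT = R$240,617.00 ÷ R$101,417.00 = 2.3726.
%ΔEBIT = DOL × %ΔSales = 2.3726 × +21.7% = +51.5%.

+51.5%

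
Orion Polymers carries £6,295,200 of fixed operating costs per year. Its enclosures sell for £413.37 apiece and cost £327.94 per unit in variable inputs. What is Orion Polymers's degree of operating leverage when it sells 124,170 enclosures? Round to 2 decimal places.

Total contribution margin = 124,170 × £85.43 = £10,607,843.10.
Operating income = contribution − fixed costs = £10,607,843.10 − £6,295,200 = £4,312,643.10.
DOL = contribution ÷ EBIT = £10,607,843.10 ÷ £4,312,643.10 = 2.4597.

2.46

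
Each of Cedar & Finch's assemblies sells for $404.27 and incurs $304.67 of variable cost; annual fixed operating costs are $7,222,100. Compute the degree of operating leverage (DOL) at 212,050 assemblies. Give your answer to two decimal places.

1.52

Contribution at this volume is 212,050 × $99.60 = $21,120,180.00.
EBIT = $21,120,180.00 − $7,222,100 = $13,898,080.00.
So DOL = total CM / EBIT = $21,120,180.00 / $13,898,080.00 = 1.5196.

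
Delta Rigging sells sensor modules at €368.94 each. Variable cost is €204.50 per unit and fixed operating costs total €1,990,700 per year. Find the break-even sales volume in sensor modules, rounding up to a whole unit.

Each unit contributes €368.94 − €204.50 = €164.44.
Break-even Q = €1,990,700 / €164.44 = 12,105.94 → 12,106 sensor modules.

12,106 sensor modules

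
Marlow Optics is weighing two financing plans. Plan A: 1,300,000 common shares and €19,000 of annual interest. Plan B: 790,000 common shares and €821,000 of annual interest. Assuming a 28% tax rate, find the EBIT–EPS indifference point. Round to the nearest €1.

€2,063,314

At indifference, (EBIT − 19,000)(1 − t)/1,300,000 = (EBIT − 821,000)(1 − t)/790,000.
Cancelling (1 − t) and cross-multiplying: 790,000·(EBIT − 19,000) = 1,300,000·(EBIT − 821,000).
EBIT × (1,300,000 − 790,000) = 821,000 × 1,300,000 − 19,000 × 790,000 = 1,052,290,000,000, so EBIT = 1,052,290,000,000 ÷ 510,000 = 2,063,313.73.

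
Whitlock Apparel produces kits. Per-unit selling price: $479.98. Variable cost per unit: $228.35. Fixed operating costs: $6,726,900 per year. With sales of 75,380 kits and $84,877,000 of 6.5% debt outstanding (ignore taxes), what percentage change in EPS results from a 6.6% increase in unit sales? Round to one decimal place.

Total contribution margin = 75,380 × $251.63 = $18,967,869.40.
Subtracting fixed costs: EBIT = $18,967,869.40 − $6,726,900 = $12,240,969.40.
Interest = $5,517,005.00, so EBIT − I = $6,723,964.40.
Degree of combined leverage = contribution ÷ (EBIT − I) = $18,967,869.40 ÷ $6,723,964.40 = 2.8209.
%ΔEPS = DCL × %ΔSales = 2.8209 × +6.6% = +18.6%.

+18.6%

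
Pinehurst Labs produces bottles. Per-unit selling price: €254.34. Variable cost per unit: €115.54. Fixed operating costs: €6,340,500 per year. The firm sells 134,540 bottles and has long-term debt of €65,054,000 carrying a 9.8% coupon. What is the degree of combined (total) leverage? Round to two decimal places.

Contribution at this volume is 134,540 × €138.80 = €18,674,152.00.
EBIT = €18,674,152.00 − €6,340,500 = €12,333,652.00. Interest = €6,375,292.00.
DOL = €18,674,152.00 ÷ €12,333,652.00 = 1.5141; DFL = €12,333,652.00 ÷ €5,958,360.00 = 2.0700.
Combined leverage = 1.5141 × 2.0700 = 3.1342.

3.13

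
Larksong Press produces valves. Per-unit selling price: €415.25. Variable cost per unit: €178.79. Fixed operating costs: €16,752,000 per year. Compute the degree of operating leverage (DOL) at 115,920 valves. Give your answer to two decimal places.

2.57

Contribution at this volume is 115,920 × €236.46 = €27,410,443.20.
EBIT = €27,410,443.20 − €16,752,000 = €10,658,443.20.
DOL = contribution ÷ EBIT = €27,410,443.20 ÷ €10,658,443.20 = 2.5717.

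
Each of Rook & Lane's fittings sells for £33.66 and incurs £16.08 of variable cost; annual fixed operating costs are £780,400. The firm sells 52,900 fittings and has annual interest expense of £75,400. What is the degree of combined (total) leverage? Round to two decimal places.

12.54

Contribution at this volume is 52,900 × £17.58 = £929,982.00.
Subtracting fixed costs: EBIT = £929,982.00 − £780,400 = £149,582.00. Interest = £75,400.00.
DOL = £929,982.00 ÷ £149,582.00 = 6.2172; DFL = £149,582.00 ÷ £74,182.00 = 2.0164.
Combined leverage = 6.2172 × 2.0164 = 12.5364.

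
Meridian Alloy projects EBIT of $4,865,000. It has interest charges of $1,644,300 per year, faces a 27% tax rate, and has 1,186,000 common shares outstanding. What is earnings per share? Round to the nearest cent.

$1.98

Pre-tax income = $4,865,000 − $1,644,300.00 = $3,220,700.00.
After tax at 27%: net income = $3,220,700.00 × 0.73 = $2,351,111.00.
Per share: $2,351,111.00 / 1,186,000 shares = $1.98.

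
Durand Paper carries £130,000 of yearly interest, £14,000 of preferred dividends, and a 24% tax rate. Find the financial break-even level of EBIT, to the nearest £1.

£148,421

Grossing the preferred dividend up to pre-tax terms: £14,000 / (1 − 0.24) = £18,421.05.
Financial break-even EBIT = interest + D_p ÷ (1 − t) = £130,000 + £18,421.05 = £148,421.05.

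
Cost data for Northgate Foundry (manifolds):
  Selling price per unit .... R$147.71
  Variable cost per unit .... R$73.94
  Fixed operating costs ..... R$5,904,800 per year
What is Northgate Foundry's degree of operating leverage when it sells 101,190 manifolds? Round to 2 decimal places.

4.79

At 101,190 units, contribution = 101,190 × R$73.77 = R$7,464,786.30.
Operating income = contribution − fixed costs = R$7,464,786.30 − R$5,904,800 = R$1,559,986.30.
Degree of operating leverage = R$7,464,786.30 / R$1,559,986.30 = 4.7852.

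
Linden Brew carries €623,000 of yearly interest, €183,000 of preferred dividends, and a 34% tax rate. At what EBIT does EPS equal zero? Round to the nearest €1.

€900,273

Grossing the preferred dividend up to pre-tax terms: €183,000 / (1 − 0.34) = €277,272.73.
Financial break-even EBIT = interest + D_p ÷ (1 − t) = €623,000 + €277,272.73 = €900,272.73.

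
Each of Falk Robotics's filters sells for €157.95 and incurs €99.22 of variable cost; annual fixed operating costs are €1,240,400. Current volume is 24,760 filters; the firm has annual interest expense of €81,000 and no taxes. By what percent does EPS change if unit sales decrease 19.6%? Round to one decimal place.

-214.7%

Total contribution margin = 24,760 × €58.73 = €1,454,154.80.
Subtracting fixed costs: EBIT = €1,454,154.80 − €1,240,400 = €213,754.80.
After interest of €81,000.00, pre-tax earnings = €132,754.80.
DCL = total CM / (EBIT − I) = €1,454,154.80 / €132,754.80 = 10.9537.
EPS therefore changes by 10.9537 × (-19.6%) = -214.7%.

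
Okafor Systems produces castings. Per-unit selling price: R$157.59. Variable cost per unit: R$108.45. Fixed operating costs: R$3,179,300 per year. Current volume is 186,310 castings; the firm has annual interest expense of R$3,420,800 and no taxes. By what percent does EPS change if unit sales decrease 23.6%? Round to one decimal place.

Contribution at this volume is 186,310 × R$49.14 = R$9,155,273.40.
Subtracting fixed costs: EBIT = R$9,155,273.40 − R$3,179,300 = R$5,975,973.40.
Interest = R$3,420,800.00, so EBIT − I = R$2,555,173.40.
DCL = total CM / (EBIT − I) = R$9,155,273.40 / R$2,555,173.40 = 3.5830.
EPS therefore changes by 3.5830 × (-23.6%) = -84.6%.

-84.6%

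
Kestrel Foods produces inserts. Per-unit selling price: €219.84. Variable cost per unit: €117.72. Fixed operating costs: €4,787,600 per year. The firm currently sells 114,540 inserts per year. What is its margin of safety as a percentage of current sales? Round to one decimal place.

59.1%

Each unit contributes €219.84 − €117.72 = €102.12. Break-even units = €4,787,600 ÷ €102.12 = 46,882.10; break-even revenue = 46,882.10 × €219.84 = €10,306,560.75.
Current sales = 114,540 × €219.84 = €25,180,473.60.
Margin of safety = (€25,180,473.60 − €10,306,560.75) ÷ €25,180,473.60 = 59.1%.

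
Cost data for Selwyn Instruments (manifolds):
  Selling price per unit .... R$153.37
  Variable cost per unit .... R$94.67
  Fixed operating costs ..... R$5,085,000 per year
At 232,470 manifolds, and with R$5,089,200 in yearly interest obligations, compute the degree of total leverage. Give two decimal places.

3.93

At 232,470 units, contribution = 232,470 × R$58.70 = R$13,645,989.00.
EBIT = R$13,645,989.00 − R$5,085,000 = R$8,560,989.00. Interest = R$5,089,200.00.
DOL = R$13,645,989.00 ÷ R$8,560,989.00 = 1.5940; DFL = R$8,560,989.00 ÷ R$3,471,789.00 = 2.4659.
DCL = DOL × DFL = 1.5940 × 2.4659 = 3.9306.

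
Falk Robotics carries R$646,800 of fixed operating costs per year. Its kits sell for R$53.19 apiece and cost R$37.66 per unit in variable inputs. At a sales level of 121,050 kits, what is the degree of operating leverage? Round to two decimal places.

1.52

Total contribution margin = 121,050 × R$15.53 = R$1,879,906.50.
Operating income = contribution − fixed costs = R$1,879,906.50 − R$646,800 = R$1,233,106.50.
So DOL = total CM / EBIT = R$1,879,906.50 / R$1,233,106.50 = 1.5245.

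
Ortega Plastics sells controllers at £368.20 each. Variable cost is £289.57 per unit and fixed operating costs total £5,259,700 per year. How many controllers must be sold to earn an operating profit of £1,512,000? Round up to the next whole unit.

86,122 controllers

Contribution margin per unit = £368.20 − £289.57 = £78.63.
Units = (FC + target) / CM = (£5,259,700 + £1,512,000) / £78.63 = 86,121.07, so 86,122 controllers.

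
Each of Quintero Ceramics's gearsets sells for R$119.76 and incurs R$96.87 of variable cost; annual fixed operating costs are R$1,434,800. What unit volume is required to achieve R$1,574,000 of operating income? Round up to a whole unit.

131,447 gearsets

Unit CM = price − variable cost = R$119.76 − R$96.87 = R$22.89.
Units = (FC + target) / CM = (R$1,434,800 + R$1,574,000) / R$22.89 = 131,446.05, so 131,447 gearsets.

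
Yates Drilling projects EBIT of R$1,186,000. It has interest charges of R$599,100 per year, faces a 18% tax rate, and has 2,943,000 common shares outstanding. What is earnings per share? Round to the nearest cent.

Pre-tax income = R$1,186,000 − R$599,100.00 = R$586,900.00.
Net income = R$586,900.00 × (1 − 0.18) = R$481,258.00.
EPS = R$481,258.00 ÷ 2,943,000 = R$0.16.

R$0.16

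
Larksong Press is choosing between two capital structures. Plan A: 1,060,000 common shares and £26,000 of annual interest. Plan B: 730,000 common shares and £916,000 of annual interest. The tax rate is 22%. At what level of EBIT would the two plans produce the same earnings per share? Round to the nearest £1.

£2,884,788

Set EPS_A = EPS_B: (EBIT − £26,000)(1 − 0.22) ÷ 1,060,000 = (EBIT − £916,000)(1 − 0.22) ÷ 730,000.
Cancelling (1 − t) and cross-multiplying: 730,000·(EBIT − 26,000) = 1,060,000·(EBIT − 916,000).
Solving, EBIT = (916,000·1,060,000 − 26,000·730,000) / (1,060,000 − 730,000) = 951,980,000,000 / 330,000 = 2,884,787.88.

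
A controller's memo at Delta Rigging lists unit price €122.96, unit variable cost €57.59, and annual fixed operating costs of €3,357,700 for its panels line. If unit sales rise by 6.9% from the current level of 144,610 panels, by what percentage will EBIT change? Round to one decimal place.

+10.7%

Contribution at this volume is 144,610 × €65.37 = €9,453,155.70.
EBIT = €9,453,155.70 − €3,357,700 = €6,095,455.70.
Degree of operating leverage = €9,453,155.70 / €6,095,455.70 = 1.5509.
%ΔEBIT = DOL × %ΔSales = 1.5509 × +6.9% = +10.7%.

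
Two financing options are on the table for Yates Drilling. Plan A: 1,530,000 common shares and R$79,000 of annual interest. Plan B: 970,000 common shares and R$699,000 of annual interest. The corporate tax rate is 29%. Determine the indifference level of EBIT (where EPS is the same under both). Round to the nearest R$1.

Set EPS_A = EPS_B: (EBIT − R$79,000)(1 − 0.29) ÷ 1,530,000 = (EBIT − R$699,000)(1 − 0.29) ÷ 970,000.
The (1 − t) factor cancels: (EBIT − 79,000) × 970,000 = (EBIT − 699,000) × 1,530,000.
EBIT × (1,530,000 − 970,000) = 699,000 × 1,530,000 − 79,000 × 970,000 = 992,840,000,000, so EBIT = 992,840,000,000 ÷ 560,000 = 1,772,928.57.

R$1,772,929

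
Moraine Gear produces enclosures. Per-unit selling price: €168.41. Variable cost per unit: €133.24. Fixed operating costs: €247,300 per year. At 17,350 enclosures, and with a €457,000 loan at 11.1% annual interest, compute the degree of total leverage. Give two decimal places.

1.95

Total contribution margin = 17,350 × €35.17 = €610,199.50.
EBIT = €610,199.50 − €247,300 = €362,899.50. Interest = €50,727.00, so EBIT − I = €312,172.50.
Degree of total leverage = total CM / (EBIT − interest) = €610,199.50 / €312,172.50 = 1.9547.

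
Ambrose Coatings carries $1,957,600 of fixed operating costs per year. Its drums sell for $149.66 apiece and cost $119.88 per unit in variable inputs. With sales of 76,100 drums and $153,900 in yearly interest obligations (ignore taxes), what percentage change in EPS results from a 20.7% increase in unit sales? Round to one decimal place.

At 76,100 units, contribution = 76,100 × $29.78 = $2,266,258.00.
Operating income = contribution − fixed costs = $2,266,258.00 − $1,957,600 = $308,658.00.
After interest of $153,900.00, pre-tax earnings = $154,758.00.
DCL = total CM / (EBIT − I) = $2,266,258.00 / $154,758.00 = 14.6439.
EPS therefore changes by 14.6439 × (+20.7%) = +303.1%.

+303.1%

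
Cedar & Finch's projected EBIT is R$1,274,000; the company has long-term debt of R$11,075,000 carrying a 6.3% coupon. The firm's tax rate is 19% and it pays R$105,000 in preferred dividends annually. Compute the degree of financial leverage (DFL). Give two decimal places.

Interest = R$697,725.00.
Preferred dividends grossed up pre-tax: R$105,000 / (1 − 0.19) = R$129,629.63.
DFL = EBIT ÷ [EBIT − I − D_p/(1−t)] = R$1,274,000 ÷ [R$1,274,000 − R$697,725.00 − R$129,629.63] = R$1,274,000 ÷ R$446,645.37 = 2.8524.

2.85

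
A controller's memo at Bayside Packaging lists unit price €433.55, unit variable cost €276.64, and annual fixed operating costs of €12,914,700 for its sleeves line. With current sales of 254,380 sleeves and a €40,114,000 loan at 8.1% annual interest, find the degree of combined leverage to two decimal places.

Total contribution margin = 254,380 × €156.91 = €39,914,765.80.
Subtracting fixed costs: EBIT = €39,914,765.80 − €12,914,700 = €27,000,065.80. Interest = €3,249,234.00.
DOL = €39,914,765.80 ÷ €27,000,065.80 = 1.4783; DFL = €27,000,065.80 ÷ €23,750,831.80 = 1.1368.
Combined leverage = 1.4783 × 1.1368 = 1.6805.

1.68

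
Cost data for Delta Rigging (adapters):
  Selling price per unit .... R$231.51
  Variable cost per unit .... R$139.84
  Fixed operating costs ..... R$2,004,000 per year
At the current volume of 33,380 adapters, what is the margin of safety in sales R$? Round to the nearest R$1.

Each unit contributes R$231.51 − R$139.84 = R$91.67. Break-even units = R$2,004,000 ÷ R$91.67 = 21,861.02; break-even revenue = 21,861.02 × R$231.51 = R$5,061,045.49.
Current sales = 33,380 × R$231.51 = R$7,727,803.80.
Margin of safety = R$7,727,803.80 − R$5,061,045.49 = R$2,666,758.

R$2,666,758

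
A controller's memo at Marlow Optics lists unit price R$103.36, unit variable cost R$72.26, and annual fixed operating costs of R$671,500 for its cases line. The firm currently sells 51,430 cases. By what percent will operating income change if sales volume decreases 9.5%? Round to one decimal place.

Total contribution margin = 51,430 × R$31.10 = R$1,599,473.00.
Operating income = contribution − fixed costs = R$1,599,473.00 − R$671,500 = R$927,973.00.
So DOL = total CM / EBIT = R$1,599,473.00 / R$927,973.00 = 1.7236.
Operating income changes by 1.7236 × -9.5% = -16.4%.

-16.4%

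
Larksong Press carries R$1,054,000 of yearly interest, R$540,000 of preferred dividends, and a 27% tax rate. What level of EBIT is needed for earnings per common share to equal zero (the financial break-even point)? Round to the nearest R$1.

R$1,793,726

Grossing the preferred dividend up to pre-tax terms: R$540,000 / (1 − 0.27) = R$739,726.03.
EPS = 0 when EBIT covers interest plus the pre-tax preferred burden: R$1,054,000 + R$739,726.03 = R$1,793,726.03.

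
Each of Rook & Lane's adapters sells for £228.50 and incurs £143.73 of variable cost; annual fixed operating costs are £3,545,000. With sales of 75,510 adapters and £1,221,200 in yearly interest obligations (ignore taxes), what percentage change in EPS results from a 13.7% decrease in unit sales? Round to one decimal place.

Total contribution margin = 75,510 × £84.77 = £6,400,982.70.
Subtracting fixed costs: EBIT = £6,400,982.70 − £3,545,000 = £2,855,982.70.
After interest of £1,221,200.00, pre-tax earnings = £1,634,782.70.
Degree of combined leverage = contribution ÷ (EBIT − I) = £6,400,982.70 ÷ £1,634,782.70 = 3.9155.
%ΔEPS = DCL × %ΔSales = 3.9155 × -13.7% = -53.6%.

-53.6%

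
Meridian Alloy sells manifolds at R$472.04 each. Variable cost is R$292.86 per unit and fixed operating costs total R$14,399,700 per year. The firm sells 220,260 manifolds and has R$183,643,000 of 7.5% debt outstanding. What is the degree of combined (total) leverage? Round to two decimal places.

3.49

Total contribution margin = 220,260 × R$179.18 = R$39,466,186.80.
Subtracting fixed costs: EBIT = R$39,466,186.80 − R$14,399,700 = R$25,066,486.80. Interest = R$13,773,225.00, so EBIT − I = R$11,293,261.80.
DCL = contribution ÷ (EBIT − I) = R$39,466,186.80 ÷ R$11,293,261.80 = 3.4947.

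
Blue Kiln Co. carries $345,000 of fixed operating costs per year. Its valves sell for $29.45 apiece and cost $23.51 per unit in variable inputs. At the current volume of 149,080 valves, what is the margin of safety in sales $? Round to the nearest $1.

Contribution margin per unit = $29.45 − $23.51 = $5.94. Break-even units = $345,000 ÷ $5.94 = 58,080.81; break-even revenue = 58,080.81 × $29.45 = $1,710,479.80.
Actual sales revenue = 149,080 × $29.45 = $4,390,406.00.
Margin of safety = $4,390,406.00 − $1,710,479.80 = $2,679,926.

$2,679,926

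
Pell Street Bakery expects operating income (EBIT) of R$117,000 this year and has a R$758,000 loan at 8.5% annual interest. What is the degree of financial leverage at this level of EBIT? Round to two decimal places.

2.23

Annual interest charges come to R$64,430.00.
Degree of financial leverage = EBIT / (EBIT − interest) = R$117,000 / R$52,570.00 = 2.2256.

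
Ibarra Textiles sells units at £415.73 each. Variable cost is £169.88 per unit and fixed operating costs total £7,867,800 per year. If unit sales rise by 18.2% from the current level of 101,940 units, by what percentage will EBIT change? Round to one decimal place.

+26.5%

Total contribution margin = 101,940 × £245.85 = £25,061,949.00.
Subtracting fixed costs: EBIT = £25,061,949.00 − £7,867,800 = £17,194,149.00.
Degree of operating leverage = £25,061,949.00 / £17,194,149.00 = 1.4576.
So EBIT moves 1.4576 × (+18.2%) = +26.5%.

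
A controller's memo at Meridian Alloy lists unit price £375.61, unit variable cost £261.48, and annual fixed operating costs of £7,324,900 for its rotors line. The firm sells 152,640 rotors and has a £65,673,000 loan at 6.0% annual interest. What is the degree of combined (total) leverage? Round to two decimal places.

Contribution at this volume is 152,640 × £114.13 = £17,420,803.20.
EBIT = £17,420,803.20 − £7,324,900 = £10,095,903.20. Interest = £3,940,380.00, so EBIT − I = £6,155,523.20.
DCL = contribution ÷ (EBIT − I) = £17,420,803.20 ÷ £6,155,523.20 = 2.8301.

2.83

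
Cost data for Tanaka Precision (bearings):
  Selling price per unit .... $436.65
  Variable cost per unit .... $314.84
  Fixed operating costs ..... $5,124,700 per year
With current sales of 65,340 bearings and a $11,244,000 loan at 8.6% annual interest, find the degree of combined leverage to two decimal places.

4.26

At 65,340 units, contribution = 65,340 × $121.81 = $7,959,065.40.
Operating income = contribution − fixed costs = $7,959,065.40 − $5,124,700 = $2,834,365.40. Interest = $966,984.00, so EBIT − I = $1,867,381.40.
Degree of total leverage = total CM / (EBIT − interest) = $7,959,065.40 / $1,867,381.40 = 4.2622.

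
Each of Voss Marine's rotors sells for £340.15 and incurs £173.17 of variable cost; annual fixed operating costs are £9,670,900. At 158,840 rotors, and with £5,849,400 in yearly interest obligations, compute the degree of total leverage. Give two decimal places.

At 158,840 units, contribution = 158,840 × £166.98 = £26,523,103.20.
EBIT = £26,523,103.20 − £9,670,900 = £16,852,203.20. Interest = £5,849,400.00.
DOL = £26,523,103.20 ÷ £16,852,203.20 = 1.5739; DFL = £16,852,203.20 ÷ £11,002,803.20 = 1.5316.
DCL = DOL × DFL = 1.5739 × 1.5316 = 2.4106.

2.41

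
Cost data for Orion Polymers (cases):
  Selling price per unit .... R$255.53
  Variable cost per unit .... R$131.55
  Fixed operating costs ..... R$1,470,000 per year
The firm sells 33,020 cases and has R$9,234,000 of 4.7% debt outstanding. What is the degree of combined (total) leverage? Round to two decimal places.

1.87

Contribution at this volume is 33,020 × R$123.98 = R$4,093,819.60.
Operating income = contribution − fixed costs = R$4,093,819.60 − R$1,470,000 = R$2,623,819.60. Interest = R$433,998.00.
DOL = R$4,093,819.60 ÷ R$2,623,819.60 = 1.5603; DFL = R$2,623,819.60 ÷ R$2,189,821.60 = 1.1982.
DCL = DOL × DFL = 1.5603 × 1.1982 = 1.8696.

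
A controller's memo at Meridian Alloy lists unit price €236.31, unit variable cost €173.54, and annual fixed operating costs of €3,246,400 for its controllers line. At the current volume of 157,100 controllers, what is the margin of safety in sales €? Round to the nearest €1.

€24,902,590

Contribution margin per unit = €236.31 − €173.54 = €62.77. Break-even units = €3,246,400 ÷ €62.77 = 51,718.97; break-even revenue = 51,718.97 × €236.31 = €12,221,710.75.
Current sales = 157,100 × €236.31 = €37,124,301.00.
Margin of safety = €37,124,301.00 − €12,221,710.75 = €24,902,590.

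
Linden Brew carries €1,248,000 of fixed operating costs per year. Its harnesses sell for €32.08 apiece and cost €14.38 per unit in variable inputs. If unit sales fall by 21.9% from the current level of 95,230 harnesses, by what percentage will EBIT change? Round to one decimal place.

At 95,230 units, contribution = 95,230 × €17.70 = €1,685,571.00.
Operating income = contribution − fixed costs = €1,685,571.00 − €1,248,000 = €437,571.00.
Degree of operating leverage = €1,685,571.00 / €437,571.00 = 3.8521.
So EBIT moves 3.8521 × (-21.9%) = -84.4%.

-84.4%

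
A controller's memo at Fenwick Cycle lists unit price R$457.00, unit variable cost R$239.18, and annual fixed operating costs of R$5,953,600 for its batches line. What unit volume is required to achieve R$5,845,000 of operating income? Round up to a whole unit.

Unit CM = price − variable cost = R$457.00 − R$239.18 = R$217.82.
Required volume = (fixed costs + target profit) ÷ CM = (R$5,953,600 + R$5,845,000) ÷ R$217.82 = 54,166.74, so 54,167 batches.

54,167 batches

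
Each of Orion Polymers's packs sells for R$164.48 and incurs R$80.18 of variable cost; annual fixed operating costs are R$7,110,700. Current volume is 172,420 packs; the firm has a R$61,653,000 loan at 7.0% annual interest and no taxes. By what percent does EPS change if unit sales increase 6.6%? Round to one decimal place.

Contribution at this volume is 172,420 × R$84.30 = R$14,535,006.00.
Subtracting fixed costs: EBIT = R$14,535,006.00 − R$7,110,700 = R$7,424,306.00.
Interest = R$4,315,710.00, so EBIT − I = R$3,108,596.00.
Degree of combined leverage = contribution ÷ (EBIT − I) = R$14,535,006.00 ÷ R$3,108,596.00 = 4.6757.
%ΔEPS = DCL × %ΔSales = 4.6757 × +6.6% = +30.9%.

+30.9%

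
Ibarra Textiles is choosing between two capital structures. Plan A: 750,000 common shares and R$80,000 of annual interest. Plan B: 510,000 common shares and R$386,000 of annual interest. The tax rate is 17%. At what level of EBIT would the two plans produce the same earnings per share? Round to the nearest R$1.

R$1,036,250

At indifference, (EBIT − 80,000)(1 − t)/750,000 = (EBIT − 386,000)(1 − t)/510,000.
Cancelling (1 − t) and cross-multiplying: 510,000·(EBIT − 80,000) = 750,000·(EBIT − 386,000).
EBIT × (750,000 − 510,000) = 386,000 × 750,000 − 80,000 × 510,000 = 248,700,000,000, so EBIT = 248,700,000,000 ÷ 240,000 = 1,036,250.00.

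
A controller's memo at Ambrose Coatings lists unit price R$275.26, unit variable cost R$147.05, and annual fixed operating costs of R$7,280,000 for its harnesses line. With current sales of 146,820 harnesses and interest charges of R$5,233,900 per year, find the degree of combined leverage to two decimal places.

2.98

Contribution at this volume is 146,820 × R$128.21 = R$18,823,792.20.
Subtracting fixed costs: EBIT = R$18,823,792.20 − R$7,280,000 = R$11,543,792.20. Interest = R$5,233,900.00.
DOL = R$18,823,792.20 ÷ R$11,543,792.20 = 1.6306; DFL = R$11,543,792.20 ÷ R$6,309,892.20 = 1.8295.
DCL = DOL × DFL = 1.6306 × 1.8295 = 2.9832.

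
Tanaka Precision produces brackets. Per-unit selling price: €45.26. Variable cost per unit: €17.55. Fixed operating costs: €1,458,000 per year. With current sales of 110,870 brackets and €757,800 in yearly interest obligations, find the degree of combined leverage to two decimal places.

3.59

Total contribution margin = 110,870 × €27.71 = €3,072,207.70.
EBIT = €3,072,207.70 − €1,458,000 = €1,614,207.70. Interest = €757,800.00, so EBIT − I = €856,407.70.
Degree of total leverage = total CM / (EBIT − interest) = €3,072,207.70 / €856,407.70 = 3.5873.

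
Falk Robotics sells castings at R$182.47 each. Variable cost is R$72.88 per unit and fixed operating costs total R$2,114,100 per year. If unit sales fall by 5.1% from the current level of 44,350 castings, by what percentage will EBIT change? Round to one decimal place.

Contribution at this volume is 44,350 × R$109.59 = R$4,860,316.50.
EBIT = R$4,860,316.50 − R$2,114,100 = R$2,746,216.50.
So DOL = total CM / EBIT = R$4,860,316.50 / R$2,746,216.50 = 1.7698.
Operating income changes by 1.7698 × -5.1% = -9.0%.

-9.0%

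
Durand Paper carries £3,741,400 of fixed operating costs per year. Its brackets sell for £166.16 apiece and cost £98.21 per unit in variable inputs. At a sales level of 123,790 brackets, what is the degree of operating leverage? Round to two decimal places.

Contribution at this volume is 123,790 × £67.95 = £8,411,530.50.
Operating income = contribution − fixed costs = £8,411,530.50 − £3,741,400 = £4,670,130.50.
So DOL = total CM / EBIT = £8,411,530.50 / £4,670,130.50 = 1.8011.

1.80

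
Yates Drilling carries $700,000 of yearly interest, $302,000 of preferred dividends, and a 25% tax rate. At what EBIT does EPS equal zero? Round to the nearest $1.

Grossing the preferred dividend up to pre-tax terms: $302,000 / (1 − 0.25) = $402,666.67.
EPS = 0 when EBIT covers interest plus the pre-tax preferred burden: $700,000 + $402,666.67 = $1,102,666.67.

$1,102,667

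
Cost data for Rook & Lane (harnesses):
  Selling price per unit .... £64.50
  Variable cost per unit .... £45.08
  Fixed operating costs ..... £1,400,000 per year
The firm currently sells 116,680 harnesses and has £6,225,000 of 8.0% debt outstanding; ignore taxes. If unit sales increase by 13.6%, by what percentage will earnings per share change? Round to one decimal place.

Contribution at this volume is 116,680 × £19.42 = £2,265,925.60.
Operating income = contribution − fixed costs = £2,265,925.60 − £1,400,000 = £865,925.60.
After interest of £498,000.00, pre-tax earnings = £367,925.60.
Degree of combined leverage = contribution ÷ (EBIT − I) = £2,265,925.60 ÷ £367,925.60 = 6.1587.
%ΔEPS = DCL × %ΔSales = 6.1587 × +13.6% = +83.8%.

+83.8%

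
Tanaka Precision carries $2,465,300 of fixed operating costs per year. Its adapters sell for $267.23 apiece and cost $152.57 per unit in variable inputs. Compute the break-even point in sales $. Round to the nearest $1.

Contribution margin per unit = $267.23 − $152.57 = $114.66, a CM ratio of $114.66 ÷ $267.23 = 0.4291.
Break-even revenue = fixed costs × price ÷ CM = $2,465,300 × $267.23 ÷ $114.66 = $5,745,701.

$5,745,701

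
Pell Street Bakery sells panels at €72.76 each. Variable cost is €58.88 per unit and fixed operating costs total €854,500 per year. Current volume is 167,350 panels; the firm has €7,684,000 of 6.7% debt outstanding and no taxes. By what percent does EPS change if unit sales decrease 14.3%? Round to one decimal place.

Total contribution margin = 167,350 × €13.88 = €2,322,818.00.
Subtracting fixed costs: EBIT = €2,322,818.00 − €854,500 = €1,468,318.00.
Interest = €514,828.00, so EBIT − I = €953,490.00.
Degree of combined leverage = contribution ÷ (EBIT − I) = €2,322,818.00 ÷ €953,490.00 = 2.4361.
EPS therefore changes by 2.4361 × (-14.3%) = -34.8%.

-34.8%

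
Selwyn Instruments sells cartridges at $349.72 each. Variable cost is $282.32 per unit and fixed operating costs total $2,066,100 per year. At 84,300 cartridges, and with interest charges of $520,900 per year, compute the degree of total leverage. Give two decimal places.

1.84

Total contribution margin = 84,300 × $67.40 = $5,681,820.00.
EBIT = $5,681,820.00 − $2,066,100 = $3,615,720.00. Interest = $520,900.00, so EBIT − I = $3,094,820.00.
DCL = contribution ÷ (EBIT − I) = $5,681,820.00 ÷ $3,094,820.00 = 1.8359.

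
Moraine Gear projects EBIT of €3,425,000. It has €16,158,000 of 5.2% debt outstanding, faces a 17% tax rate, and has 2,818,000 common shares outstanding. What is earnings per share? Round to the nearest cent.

Interest = €840,216.00, so EBT = €3,425,000 − €840,216.00 = €2,584,784.00.
After tax at 17%: net income = €2,584,784.00 × 0.83 = €2,145,370.72.
Per share: €2,145,370.72 / 2,818,000 shares = €0.76.

€0.76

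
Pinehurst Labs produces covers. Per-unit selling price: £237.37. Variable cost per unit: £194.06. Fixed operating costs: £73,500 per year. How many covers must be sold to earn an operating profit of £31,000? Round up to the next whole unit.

2,413 covers

Each unit contributes £237.37 − £194.06 = £43.31.
Need Q such that Q × £43.31 − £73,500 = £31,000, i.e. Q = £104,500 / £43.31 = 2,412.84 → 2,413.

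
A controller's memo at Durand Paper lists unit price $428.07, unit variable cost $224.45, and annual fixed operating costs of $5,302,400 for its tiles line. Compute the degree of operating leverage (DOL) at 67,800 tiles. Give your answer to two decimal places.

Total contribution margin = 67,800 × $203.62 = $13,805,436.00.
EBIT = $13,805,436.00 − $5,302,400 = $8,503,036.00.
Degree of operating leverage = $13,805,436.00 / $8,503,036.00 = 1.6236.

1.62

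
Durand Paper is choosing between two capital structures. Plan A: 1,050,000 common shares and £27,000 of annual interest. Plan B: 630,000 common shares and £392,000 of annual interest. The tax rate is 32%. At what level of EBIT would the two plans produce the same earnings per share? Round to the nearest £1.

Set EPS_A = EPS_B: (EBIT − £27,000)(1 − 0.32) ÷ 1,050,000 = (EBIT − £392,000)(1 − 0.32) ÷ 630,000.
Cancelling (1 − t) and cross-multiplying: 630,000·(EBIT − 27,000) = 1,050,000·(EBIT − 392,000).
EBIT × (1,050,000 − 630,000) = 392,000 × 1,050,000 − 27,000 × 630,000 = 394,590,000,000, so EBIT = 394,590,000,000 ÷ 420,000 = 939,500.00.

£939,500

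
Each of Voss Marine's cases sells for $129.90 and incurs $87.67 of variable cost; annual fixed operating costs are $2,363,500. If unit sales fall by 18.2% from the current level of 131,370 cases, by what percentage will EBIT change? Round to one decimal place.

Contribution at this volume is 131,370 × $42.23 = $5,547,755.10.
EBIT = $5,547,755.10 − $2,363,500 = $3,184,255.10.
Degree of operating leverage = $5,547,755.10 / $3,184,255.10 = 1.7422.
Operating income changes by 1.7422 × -18.2% = -31.7%.

-31.7%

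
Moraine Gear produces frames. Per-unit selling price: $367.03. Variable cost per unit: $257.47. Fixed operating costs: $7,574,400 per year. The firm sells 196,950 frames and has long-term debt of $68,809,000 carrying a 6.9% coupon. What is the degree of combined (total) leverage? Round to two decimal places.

2.33

At 196,950 units, contribution = 196,950 × $109.56 = $21,577,842.00.
Operating income = contribution − fixed costs = $21,577,842.00 − $7,574,400 = $14,003,442.00. Interest = $4,747,821.00.
DOL = $21,577,842.00 ÷ $14,003,442.00 = 1.5409; DFL = $14,003,442.00 ÷ $9,255,621.00 = 1.5130.
Combined leverage = 1.5409 × 1.5130 = 2.3314.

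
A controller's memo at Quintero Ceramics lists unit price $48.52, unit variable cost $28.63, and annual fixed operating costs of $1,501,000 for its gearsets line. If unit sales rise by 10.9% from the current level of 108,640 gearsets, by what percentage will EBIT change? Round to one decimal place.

At 108,640 units, contribution = 108,640 × $19.89 = $2,160,849.60.
Subtracting fixed costs: EBIT = $2,160,849.60 − $1,501,000 = $659,849.60.
So DOL = total CM / EBIT = $2,160,849.60 / $659,849.60 = 3.2748.
%ΔEBIT = DOL × %ΔSales = 3.2748 × +10.9% = +35.7%.

+35.7%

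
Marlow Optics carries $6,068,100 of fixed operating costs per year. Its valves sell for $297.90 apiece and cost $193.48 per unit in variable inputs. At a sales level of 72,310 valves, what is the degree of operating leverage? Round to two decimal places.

Total contribution margin = 72,310 × $104.42 = $7,550,610.20.
Operating income = contribution − fixed costs = $7,550,610.20 − $6,068,100 = $1,482,510.20.
Degree of operating leverage = $7,550,610.20 / $1,482,510.20 = 5.0931.

5.09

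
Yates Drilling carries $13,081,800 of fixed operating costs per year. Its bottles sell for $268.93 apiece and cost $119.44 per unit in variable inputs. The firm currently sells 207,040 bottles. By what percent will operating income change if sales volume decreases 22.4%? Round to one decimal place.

-38.8%

Contribution at this volume is 207,040 × $149.49 = $30,950,409.60.
Operating income = contribution − fixed costs = $30,950,409.60 − $13,081,800 = $17,868,609.60.
Degree of operating leverage = $30,950,409.60 / $17,868,609.60 = 1.7321.
%ΔEBIT = DOL × %ΔSales = 1.7321 × -22.4% = -38.8%.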